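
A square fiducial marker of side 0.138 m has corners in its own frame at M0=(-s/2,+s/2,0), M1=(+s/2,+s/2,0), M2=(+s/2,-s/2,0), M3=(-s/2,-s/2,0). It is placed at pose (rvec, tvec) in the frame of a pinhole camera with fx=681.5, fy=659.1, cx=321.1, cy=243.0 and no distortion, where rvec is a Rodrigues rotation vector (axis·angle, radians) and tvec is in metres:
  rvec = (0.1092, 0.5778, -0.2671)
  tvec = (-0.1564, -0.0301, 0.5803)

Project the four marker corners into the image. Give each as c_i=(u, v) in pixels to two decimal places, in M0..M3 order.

c0=(109.47, 297.40) c1=(218.86, 268.50) c2=(169.51, 107.11) c3=(65.57, 156.14)

Intrinsics K: fx=681.5, fy=659.1, cx=321.1, cy=243.0
Marker side s = 0.138 m; corners in marker frame (Z=0):
  M0 = (-0.0690, +0.0690, 0)
  M1 = (+0.0690, +0.0690, 0)
  M2 = (+0.0690, -0.0690, 0)
  M3 = (-0.0690, -0.0690, 0)
rvec = (0.1092, 0.5778, -0.2671), |rvec| = θ = 0.64585 rad = 37.004°
Rodrigues: sinθ=0.60188, 1−cosθ=0.20141; R = I + sinθ·[k]× + (1−cosθ)·[k]×²:
    [+0.80435 +0.27938 +0.52438]
    [-0.21845 +0.95979 -0.17629]
    [-0.55254 +0.02725 +0.83304]
t = (-0.1564, -0.0301, 0.5803) m
M0: Pc = R·M0+t = (-0.19262, +0.05120, +0.62031); u = 681.5·(-0.19262)/0.62031 + 321.1 = 109.4747, v = 659.1·(+0.05120)/0.62031 + 243.0 = 297.4007
M1: Pc = R·M1+t = (-0.08162, +0.02105, +0.54405); u = 681.5·(-0.08162)/0.54405 + 321.1 = 218.8567, v = 659.1·(+0.02105)/0.54405 + 243.0 = 268.5047
M2: Pc = R·M2+t = (-0.12018, -0.11140, +0.54029); u = 681.5·(-0.12018)/0.54029 + 321.1 = 169.5144, v = 659.1·(-0.11140)/0.54029 + 243.0 = 107.1058
M3: Pc = R·M3+t = (-0.23118, -0.08125, +0.61655); u = 681.5·(-0.23118)/0.61655 + 321.1 = 65.5677, v = 659.1·(-0.08125)/0.61655 + 243.0 = 156.1390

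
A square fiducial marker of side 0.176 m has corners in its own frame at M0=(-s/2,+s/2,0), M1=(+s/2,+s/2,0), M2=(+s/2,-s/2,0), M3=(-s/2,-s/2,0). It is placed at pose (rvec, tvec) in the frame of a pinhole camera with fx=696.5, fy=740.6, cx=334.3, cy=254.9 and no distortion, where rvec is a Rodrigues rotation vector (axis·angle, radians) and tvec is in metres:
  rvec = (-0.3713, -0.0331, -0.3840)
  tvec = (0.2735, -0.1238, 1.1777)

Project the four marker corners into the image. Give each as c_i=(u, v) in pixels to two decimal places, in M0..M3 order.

Intrinsics K: fx=696.5, fy=740.6, cx=334.3, cy=254.9
Marker side s = 0.176 m; corners in marker frame (Z=0):
  M0 = (-0.0880, +0.0880, 0)
  M1 = (+0.0880, +0.0880, 0)
  M2 = (+0.0880, -0.0880, 0)
  M3 = (-0.0880, -0.0880, 0)
rvec = (-0.3713, -0.0331, -0.3840), |rvec| = θ = 0.53518 rad = 30.663°
Rodrigues: sinθ=0.50999, 1−cosθ=0.13982; R = I + sinθ·[k]× + (1−cosθ)·[k]×²:
    [+0.92748 +0.37193 +0.03806]
    [-0.35993 +0.86071 +0.36003]
    [+0.10115 -0.34762 +0.93216]
t = (0.2735, -0.1238, 1.1777) m
M0: Pc = R·M0+t = (+0.22461, -0.01638, +1.13821); u = 696.5·(+0.22461)/1.13821 + 334.3 = 471.7458, v = 740.6·(-0.01638)/1.13821 + 254.9 = 244.2398
M1: Pc = R·M1+t = (+0.38785, -0.07973, +1.15601); u = 696.5·(+0.38785)/1.15601 + 334.3 = 567.9798, v = 740.6·(-0.07973)/1.15601 + 254.9 = 203.8201
M2: Pc = R·M2+t = (+0.32239, -0.23122, +1.21719); u = 696.5·(+0.32239)/1.21719 + 334.3 = 518.7767, v = 740.6·(-0.23122)/1.21719 + 254.9 = 114.2163
M3: Pc = R·M3+t = (+0.15915, -0.16787, +1.19939); u = 696.5·(+0.15915)/1.19939 + 334.3 = 426.7214, v = 740.6·(-0.16787)/1.19939 + 254.9 = 151.2442

c0=(471.75, 244.24) c1=(567.98, 203.82) c2=(518.78, 114.22) c3=(426.72, 151.24)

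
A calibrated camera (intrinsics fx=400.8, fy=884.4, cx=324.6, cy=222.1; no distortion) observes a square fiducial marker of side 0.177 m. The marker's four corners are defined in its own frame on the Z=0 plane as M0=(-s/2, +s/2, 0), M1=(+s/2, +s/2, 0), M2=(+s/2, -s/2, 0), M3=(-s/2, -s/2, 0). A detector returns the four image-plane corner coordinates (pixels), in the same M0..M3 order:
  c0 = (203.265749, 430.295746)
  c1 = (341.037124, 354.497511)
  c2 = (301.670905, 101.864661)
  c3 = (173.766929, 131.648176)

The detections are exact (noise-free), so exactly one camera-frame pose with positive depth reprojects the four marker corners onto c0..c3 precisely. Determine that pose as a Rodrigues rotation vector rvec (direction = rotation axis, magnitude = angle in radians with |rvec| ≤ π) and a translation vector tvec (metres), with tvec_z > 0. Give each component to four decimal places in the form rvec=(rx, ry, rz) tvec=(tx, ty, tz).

rvec=(-0.4004, -0.4020, -0.2479) tvec=(-0.0849, 0.0133, 0.5169)

Intrinsics K: fx=400.8, fy=884.4, cx=324.6, cy=222.1
Marker side s = 0.177 m; corners in marker frame (Z=0):
  M0 = (-0.0885, +0.0885, 0)
  M1 = (+0.0885, +0.0885, 0)
  M2 = (+0.0885, -0.0885, 0)
  M3 = (-0.0885, -0.0885, 0)
Detected image corners:
  c0 = (203.265749, 430.295746) px
  c1 = (341.037124, 354.497511) px
  c2 = (301.670905, 101.864661) px
  c3 = (173.766929, 131.648176) px
Planar DLT: solve 8×8 A·h = b for H (H[2,2]=1):
  H  [+958.48335 +35.25635 +258.80271]
  H  [-81.72074 +1386.75525 +244.93894]
  H  [+0.82197 -0.63273 +1.00000]
B = K⁻¹H; ‖b₁‖=1.934701, ‖b₂‖=1.934701; λ = 2/(‖b₁‖+‖b₂‖) = 0.516876, sign → tz>0 ⇒ λ=+0.516876
r₁ = λ·B[:,0] = (+0.89199,-0.15445,+0.42486); r₂ = λ·B[:,1] = (+0.31033,+0.89260,-0.32704)
r₃ = r₁×r₂ = (-0.32871,+0.42356,+0.84412); SVD([r₁ r₂ r₃]) → R = UVᵀ:
  R  [+0.89199 +0.31033 -0.32871]
  R  [-0.15445 +0.89260 +0.42356]
  R  [+0.42486 -0.32704 +0.84412]
t = (-0.08485, +0.01335, +0.51688) m
tr R = 2.628709; θ = arccos((tr R − 1)/2) = 0.619180 rad = 35.476°
axis k = ((R−Rᵀ)₃₂, (R−Rᵀ)₁₃, (R−Rᵀ)₂₁) / (2 sinθ) = (-0.646666, -0.649217, -0.400425)
rvec = θ·k = (-0.400403, -0.401982, -0.247935)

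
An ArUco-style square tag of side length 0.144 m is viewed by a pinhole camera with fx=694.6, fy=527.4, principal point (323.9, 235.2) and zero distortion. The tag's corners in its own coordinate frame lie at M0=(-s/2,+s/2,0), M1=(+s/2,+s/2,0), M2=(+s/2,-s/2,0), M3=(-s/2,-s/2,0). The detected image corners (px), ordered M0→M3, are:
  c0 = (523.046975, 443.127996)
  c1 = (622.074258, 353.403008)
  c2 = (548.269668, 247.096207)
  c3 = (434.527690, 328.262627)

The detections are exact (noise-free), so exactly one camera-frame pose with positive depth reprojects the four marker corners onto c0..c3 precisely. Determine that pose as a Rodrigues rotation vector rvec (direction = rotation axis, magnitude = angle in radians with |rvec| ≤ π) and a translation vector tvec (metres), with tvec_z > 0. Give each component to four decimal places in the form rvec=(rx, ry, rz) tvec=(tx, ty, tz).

Intrinsics K: fx=694.6, fy=527.4, cx=323.9, cy=235.2
Marker side s = 0.144 m; corners in marker frame (Z=0):
  M0 = (-0.0720, +0.0720, 0)
  M1 = (+0.0720, +0.0720, 0)
  M2 = (+0.0720, -0.0720, 0)
  M3 = (-0.0720, -0.0720, 0)
Detected image corners:
  c0 = (523.046975, 443.127996) px
  c1 = (622.074258, 353.403008) px
  c2 = (548.269668, 247.096207) px
  c3 = (434.527690, 328.262627) px
Planar DLT: solve 8×8 A·h = b for H (H[2,2]=1):
  H  [+1165.78134 +744.91009 +536.07484]
  H  [-318.00205 +885.02227 +341.87489]
  H  [+0.80506 +0.34634 +1.00000]
B = K⁻¹H; ‖b₁‖=1.808643, ‖b₂‖=1.808643; λ = 2/(‖b₁‖+‖b₂‖) = 0.552901, sign → tz>0 ⇒ λ=+0.552901
r₁ = λ·B[:,0] = (+0.72040,-0.53188,+0.44512); r₂ = λ·B[:,1] = (+0.50365,+0.84242,+0.19149)
r₃ = r₁×r₂ = (-0.47682,+0.08623,+0.87476); SVD([r₁ r₂ r₃]) → R = UVᵀ:
  R  [+0.72040 +0.50365 -0.47682]
  R  [-0.53188 +0.84242 +0.08623]
  R  [+0.44512 +0.19149 +0.87476]
t = (+0.16889, +0.11183, +0.55290) m
tr R = 2.437572; θ = arccos((tr R − 1)/2) = 0.768742 rad = 44.046°
axis k = ((R−Rᵀ)₃₂, (R−Rᵀ)₁₃, (R−Rᵀ)₂₁) / (2 sinθ) = (+0.075702, -0.663046, -0.744741)
rvec = θ·k = (+0.058195, -0.509711, -0.572513)

rvec=(0.0582, -0.5097, -0.5725) tvec=(0.1689, 0.1118, 0.5529)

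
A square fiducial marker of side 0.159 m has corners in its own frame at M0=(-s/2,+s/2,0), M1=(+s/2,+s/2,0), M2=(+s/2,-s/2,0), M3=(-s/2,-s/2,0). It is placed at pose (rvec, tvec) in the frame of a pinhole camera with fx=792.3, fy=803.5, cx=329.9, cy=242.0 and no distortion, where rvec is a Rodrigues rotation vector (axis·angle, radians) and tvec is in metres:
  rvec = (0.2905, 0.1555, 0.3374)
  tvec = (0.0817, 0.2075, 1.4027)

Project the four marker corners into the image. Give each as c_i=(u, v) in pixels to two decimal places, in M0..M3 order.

c0=(320.79, 382.91) c1=(403.46, 415.77) c2=(433.91, 337.77) c3=(347.99, 304.66)

Intrinsics K: fx=792.3, fy=803.5, cx=329.9, cy=242.0
Marker side s = 0.159 m; corners in marker frame (Z=0):
  M0 = (-0.0795, +0.0795, 0)
  M1 = (+0.0795, +0.0795, 0)
  M2 = (+0.0795, -0.0795, 0)
  M3 = (-0.0795, -0.0795, 0)
rvec = (0.2905, 0.1555, 0.3374), |rvec| = θ = 0.47160 rad = 27.021°
Rodrigues: sinθ=0.45431, 1−cosθ=0.10916; R = I + sinθ·[k]× + (1−cosθ)·[k]×²:
    [+0.93226 -0.30286 +0.19791]
    [+0.34720 +0.90271 -0.25410]
    [-0.10169 +0.30560 +0.94671]
t = (0.0817, 0.2075, 1.4027) m
M0: Pc = R·M0+t = (-0.01649, +0.25166, +1.43508); u = 792.3·(-0.01649)/1.43508 + 329.9 = 320.7948, v = 803.5·(+0.25166)/1.43508 + 242.0 = 382.9058
M1: Pc = R·M1+t = (+0.13174, +0.30687, +1.41891); u = 792.3·(+0.13174)/1.41891 + 329.9 = 403.4603, v = 803.5·(+0.30687)/1.41891 + 242.0 = 415.7730
M2: Pc = R·M2+t = (+0.17989, +0.16334, +1.37032); u = 792.3·(+0.17989)/1.37032 + 329.9 = 433.9111, v = 803.5·(+0.16334)/1.37032 + 242.0 = 337.7743
M3: Pc = R·M3+t = (+0.03166, +0.10813, +1.38649); u = 792.3·(+0.03166)/1.38649 + 329.9 = 347.9935, v = 803.5·(+0.10813)/1.38649 + 242.0 = 304.6648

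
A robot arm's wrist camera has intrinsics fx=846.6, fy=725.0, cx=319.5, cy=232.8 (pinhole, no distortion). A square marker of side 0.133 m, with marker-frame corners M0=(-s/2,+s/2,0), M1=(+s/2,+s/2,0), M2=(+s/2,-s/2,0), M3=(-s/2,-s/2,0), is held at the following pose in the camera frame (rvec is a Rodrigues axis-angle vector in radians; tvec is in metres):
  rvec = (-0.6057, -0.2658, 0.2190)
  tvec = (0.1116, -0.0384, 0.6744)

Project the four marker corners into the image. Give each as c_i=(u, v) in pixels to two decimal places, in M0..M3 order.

c0=(374.65, 228.50) c1=(536.60, 270.21) c2=(532.59, 159.74) c3=(388.50, 118.87)

Intrinsics K: fx=846.6, fy=725.0, cx=319.5, cy=232.8
Marker side s = 0.133 m; corners in marker frame (Z=0):
  M0 = (-0.0665, +0.0665, 0)
  M1 = (+0.0665, +0.0665, 0)
  M2 = (+0.0665, -0.0665, 0)
  M3 = (-0.0665, -0.0665, 0)
rvec = (-0.6057, -0.2658, 0.2190), |rvec| = θ = 0.69677 rad = 39.922°
Rodrigues: sinθ=0.64174, 1−cosθ=0.23308; R = I + sinθ·[k]× + (1−cosθ)·[k]×²:
    [+0.94306 -0.12441 -0.30849]
    [+0.27900 +0.80084 +0.52992]
    [+0.18113 -0.58581 +0.78995]
t = (0.1116, -0.0384, 0.6744) m
M0: Pc = R·M0+t = (+0.04061, -0.00370, +0.62340); u = 846.6·(+0.04061)/0.62340 + 319.5 = 374.6546, v = 725.0·(-0.00370)/0.62340 + 232.8 = 228.4999
M1: Pc = R·M1+t = (+0.16604, +0.03341, +0.64749); u = 846.6·(+0.16604)/0.64749 + 319.5 = 536.5994, v = 725.0·(+0.03341)/0.64749 + 232.8 = 270.2087
M2: Pc = R·M2+t = (+0.18259, -0.07310, +0.72540); u = 846.6·(+0.18259)/0.72540 + 319.5 = 532.5928, v = 725.0·(-0.07310)/0.72540 + 232.8 = 159.7380
M3: Pc = R·M3+t = (+0.05716, -0.11021, +0.70131); u = 846.6·(+0.05716)/0.70131 + 319.5 = 388.5019, v = 725.0·(-0.11021)/0.70131 + 232.8 = 118.8682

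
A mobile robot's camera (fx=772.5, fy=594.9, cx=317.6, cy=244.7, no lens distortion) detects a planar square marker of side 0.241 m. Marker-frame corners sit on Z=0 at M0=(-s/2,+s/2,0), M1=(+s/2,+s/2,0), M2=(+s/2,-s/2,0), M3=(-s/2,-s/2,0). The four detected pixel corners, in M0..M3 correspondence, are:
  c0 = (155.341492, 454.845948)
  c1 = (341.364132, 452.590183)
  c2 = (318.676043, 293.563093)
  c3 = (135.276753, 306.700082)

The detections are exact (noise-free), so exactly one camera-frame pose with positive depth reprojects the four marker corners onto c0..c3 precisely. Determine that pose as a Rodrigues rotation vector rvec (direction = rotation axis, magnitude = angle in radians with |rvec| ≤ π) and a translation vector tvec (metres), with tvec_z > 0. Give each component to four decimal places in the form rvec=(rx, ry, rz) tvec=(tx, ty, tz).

rvec=(-0.0076, 0.2803, -0.1121) tvec=(-0.1006, 0.2074, 0.9336)

Intrinsics K: fx=772.5, fy=594.9, cx=317.6, cy=244.7
Marker side s = 0.241 m; corners in marker frame (Z=0):
  M0 = (-0.1205, +0.1205, 0)
  M1 = (+0.1205, +0.1205, 0)
  M2 = (+0.1205, -0.1205, 0)
  M3 = (-0.1205, -0.1205, 0)
Detected image corners:
  c0 = (155.341492, 454.845948) px
  c1 = (341.364132, 452.590183) px
  c2 = (318.676043, 293.563093) px
  c3 = (135.276753, 306.700082) px
Planar DLT: solve 8×8 A·h = b for H (H[2,2]=1):
  H  [+696.25731 +82.61908 +234.34732]
  H  [-143.27613 +627.15010 +376.83254]
  H  [-0.29521 -0.02477 +1.00000]
B = K⁻¹H; ‖b₁‖=1.071110, ‖b₂‖=1.071110; λ = 2/(‖b₁‖+‖b₂‖) = 0.933611, sign → tz>0 ⇒ λ=+0.933611
r₁ = λ·B[:,0] = (+0.95478,-0.11148,-0.27562); r₂ = λ·B[:,1] = (+0.10936,+0.99373,-0.02312)
r₃ = r₁×r₂ = (+0.27647,-0.00806,+0.96099); SVD([r₁ r₂ r₃]) → R = UVᵀ:
  R  [+0.95478 +0.10936 +0.27647]
  R  [-0.11148 +0.99373 -0.00806]
  R  [-0.27562 -0.02312 +0.96099]
t = (-0.10062, +0.20736, +0.93361) m
tr R = 2.909505; θ = arccos((tr R − 1)/2) = 0.301970 rad = 17.302°
axis k = ((R−Rᵀ)₃₂, (R−Rᵀ)₁₃, (R−Rᵀ)₂₁) / (2 sinθ) = (-0.025317, +0.928175, -0.371281)
rvec = θ·k = (-0.007645, +0.280281, -0.112116)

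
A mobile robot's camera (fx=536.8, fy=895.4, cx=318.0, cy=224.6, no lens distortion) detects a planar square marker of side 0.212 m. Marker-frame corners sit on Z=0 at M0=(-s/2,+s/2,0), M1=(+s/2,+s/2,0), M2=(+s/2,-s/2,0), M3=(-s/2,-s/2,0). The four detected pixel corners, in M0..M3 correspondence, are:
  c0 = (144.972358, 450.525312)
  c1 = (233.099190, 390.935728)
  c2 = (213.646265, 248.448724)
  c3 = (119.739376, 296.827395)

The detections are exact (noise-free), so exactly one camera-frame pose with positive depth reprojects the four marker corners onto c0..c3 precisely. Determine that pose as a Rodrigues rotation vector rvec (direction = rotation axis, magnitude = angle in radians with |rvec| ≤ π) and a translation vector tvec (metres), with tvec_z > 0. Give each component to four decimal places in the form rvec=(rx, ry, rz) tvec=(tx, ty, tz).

Intrinsics K: fx=536.8, fy=895.4, cx=318.0, cy=224.6
Marker side s = 0.212 m; corners in marker frame (Z=0):
  M0 = (-0.1060, +0.1060, 0)
  M1 = (+0.1060, +0.1060, 0)
  M2 = (+0.1060, -0.1060, 0)
  M3 = (-0.1060, -0.1060, 0)
Detected image corners:
  c0 = (144.972358, 450.525312) px
  c1 = (233.099190, 390.935728) px
  c2 = (213.646265, 248.448724) px
  c3 = (119.739376, 296.827395) px
Planar DLT: solve 8×8 A·h = b for H (H[2,2]=1):
  H  [+505.16674 +139.36594 +180.15916]
  H  [-106.81209 +764.77697 +346.98631]
  H  [+0.42798 +0.19449 +1.00000]
B = K⁻¹H; ‖b₁‖=0.840975, ‖b₂‖=0.840975; λ = 2/(‖b₁‖+‖b₂‖) = 1.189095, sign → tz>0 ⇒ λ=+1.189095
r₁ = λ·B[:,0] = (+0.81754,-0.26950,+0.50891); r₂ = λ·B[:,1] = (+0.17171,+0.95762,+0.23127)
r₃ = r₁×r₂ = (-0.54967,-0.10168,+0.82917); SVD([r₁ r₂ r₃]) → R = UVᵀ:
  R  [+0.81754 +0.17171 -0.54967]
  R  [-0.26950 +0.95762 -0.10168]
  R  [+0.50891 +0.23127 +0.82917]
t = (-0.30534, +0.16253, +1.18910) m
tr R = 2.604329; θ = arccos((tr R − 1)/2) = 0.639885 rad = 36.663°
axis k = ((R−Rᵀ)₃₂, (R−Rᵀ)₁₃, (R−Rᵀ)₂₁) / (2 sinθ) = (+0.278808, -0.886433, -0.369463)
rvec = θ·k = (+0.178405, -0.567215, -0.236414)

rvec=(0.1784, -0.5672, -0.2364) tvec=(-0.3053, 0.1625, 1.1891)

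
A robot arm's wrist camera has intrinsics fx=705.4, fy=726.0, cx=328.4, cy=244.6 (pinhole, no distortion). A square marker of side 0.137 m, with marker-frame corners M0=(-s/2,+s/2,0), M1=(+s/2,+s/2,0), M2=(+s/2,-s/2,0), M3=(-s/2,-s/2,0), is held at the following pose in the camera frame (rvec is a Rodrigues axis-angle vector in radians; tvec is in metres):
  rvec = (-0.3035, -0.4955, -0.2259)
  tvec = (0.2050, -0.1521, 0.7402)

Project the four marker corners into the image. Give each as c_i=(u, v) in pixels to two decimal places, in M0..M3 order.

Intrinsics K: fx=705.4, fy=726.0, cx=328.4, cy=244.6
Marker side s = 0.137 m; corners in marker frame (Z=0):
  M0 = (-0.0685, +0.0685, 0)
  M1 = (+0.0685, +0.0685, 0)
  M2 = (+0.0685, -0.0685, 0)
  M3 = (-0.0685, -0.0685, 0)
rvec = (-0.3035, -0.4955, -0.2259), |rvec| = θ = 0.62343 rad = 35.720°
Rodrigues: sinθ=0.58382, 1−cosθ=0.18812; R = I + sinθ·[k]× + (1−cosθ)·[k]×²:
    [+0.85647 +0.28434 -0.43084]
    [-0.13876 +0.93072 +0.33840]
    [+0.49721 -0.23004 +0.83658]
t = (0.2050, -0.1521, 0.7402) m
M0: Pc = R·M0+t = (+0.16581, -0.07884, +0.69038); u = 705.4·(+0.16581)/0.69038 + 328.4 = 497.8157, v = 726.0·(-0.07884)/0.69038 + 244.6 = 161.6919
M1: Pc = R·M1+t = (+0.28314, -0.09785, +0.75850); u = 705.4·(+0.28314)/0.75850 + 328.4 = 591.7227, v = 726.0·(-0.09785)/0.75850 + 244.6 = 150.9418
M2: Pc = R·M2+t = (+0.24419, -0.22536, +0.79002); u = 705.4·(+0.24419)/0.79002 + 328.4 = 546.4362, v = 726.0·(-0.22536)/0.79002 + 244.6 = 37.5021
M3: Pc = R·M3+t = (+0.12686, -0.20635, +0.72190); u = 705.4·(+0.12686)/0.72190 + 328.4 = 452.3558, v = 726.0·(-0.20635)/0.72190 + 244.6 = 37.0788

c0=(497.82, 161.69) c1=(591.72, 150.94) c2=(546.44, 37.50) c3=(452.36, 37.08)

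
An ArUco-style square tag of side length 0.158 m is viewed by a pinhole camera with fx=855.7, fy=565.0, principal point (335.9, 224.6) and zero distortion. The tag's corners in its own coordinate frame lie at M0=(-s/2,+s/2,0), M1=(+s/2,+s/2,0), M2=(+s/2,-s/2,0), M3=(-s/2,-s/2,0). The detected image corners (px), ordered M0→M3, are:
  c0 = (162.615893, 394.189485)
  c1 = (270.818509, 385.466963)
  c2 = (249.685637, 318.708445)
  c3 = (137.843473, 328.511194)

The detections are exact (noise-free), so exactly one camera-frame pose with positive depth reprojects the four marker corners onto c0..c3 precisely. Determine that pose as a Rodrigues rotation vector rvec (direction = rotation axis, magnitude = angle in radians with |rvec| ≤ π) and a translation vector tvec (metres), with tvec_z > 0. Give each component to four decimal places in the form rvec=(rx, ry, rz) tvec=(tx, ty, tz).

rvec=(0.2782, 0.0656, -0.1558) tvec=(-0.1827, 0.2809, 1.1957)

Intrinsics K: fx=855.7, fy=565.0, cx=335.9, cy=224.6
Marker side s = 0.158 m; corners in marker frame (Z=0):
  M0 = (-0.0790, +0.0790, 0)
  M1 = (+0.0790, +0.0790, 0)
  M2 = (+0.0790, -0.0790, 0)
  M3 = (-0.0790, -0.0790, 0)
Detected image corners:
  c0 = (162.615893, 394.189485) px
  c1 = (270.818509, 385.466963) px
  c2 = (249.685637, 318.708445) px
  c3 = (137.843473, 328.511194) px
Planar DLT: solve 8×8 A·h = b for H (H[2,2]=1):
  H  [+681.39067 +191.38307 +205.13198]
  H  [-84.19894 +499.11777 +357.33216]
  H  [-0.07186 +0.22436 +1.00000]
B = K⁻¹H; ‖b₁‖=0.836352, ‖b₂‖=0.836352; λ = 2/(‖b₁‖+‖b₂‖) = 1.195669, sign → tz>0 ⇒ λ=+1.195669
r₁ = λ·B[:,0] = (+0.98584,-0.14403,-0.08593); r₂ = λ·B[:,1] = (+0.16212,+0.94961,+0.26826)
r₃ = r₁×r₂ = (+0.04296,-0.27839,+0.95951); SVD([r₁ r₂ r₃]) → R = UVᵀ:
  R  [+0.98584 +0.16212 +0.04296]
  R  [-0.14403 +0.94961 -0.27839]
  R  [-0.08593 +0.26826 +0.95951]
t = (-0.18272, +0.28089, +1.19567) m
tr R = 2.894951; θ = arccos((tr R − 1)/2) = 0.325548 rad = 18.653°
axis k = ((R−Rᵀ)₃₂, (R−Rᵀ)₁₃, (R−Rᵀ)₂₁) / (2 sinθ) = (+0.854599, +0.201490, -0.478604)
rvec = θ·k = (+0.278213, +0.065595, -0.155809)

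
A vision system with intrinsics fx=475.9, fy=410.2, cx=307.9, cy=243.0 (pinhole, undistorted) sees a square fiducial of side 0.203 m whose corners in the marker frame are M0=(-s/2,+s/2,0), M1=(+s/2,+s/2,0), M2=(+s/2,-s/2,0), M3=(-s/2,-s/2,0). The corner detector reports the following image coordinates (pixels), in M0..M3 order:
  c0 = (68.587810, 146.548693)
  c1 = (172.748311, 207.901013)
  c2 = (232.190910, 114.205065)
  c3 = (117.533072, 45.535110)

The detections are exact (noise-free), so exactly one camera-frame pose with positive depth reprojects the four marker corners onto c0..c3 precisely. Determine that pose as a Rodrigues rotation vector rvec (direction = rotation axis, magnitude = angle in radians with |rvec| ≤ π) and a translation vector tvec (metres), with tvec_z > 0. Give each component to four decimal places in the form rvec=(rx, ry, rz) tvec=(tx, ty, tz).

Intrinsics K: fx=475.9, fy=410.2, cx=307.9, cy=243.0
Marker side s = 0.203 m; corners in marker frame (Z=0):
  M0 = (-0.1015, +0.1015, 0)
  M1 = (+0.1015, +0.1015, 0)
  M2 = (+0.1015, -0.1015, 0)
  M3 = (-0.1015, -0.1015, 0)
Detected image corners:
  c0 = (68.587810, 146.548693) px
  c1 = (172.748311, 207.901013) px
  c2 = (232.190910, 114.205065) px
  c3 = (117.533072, 45.535110) px
Planar DLT: solve 8×8 A·h = b for H (H[2,2]=1):
  H  [+543.73613 -194.22756 +146.63719]
  H  [+324.62927 +542.87649 +131.11867]
  H  [+0.04107 +0.49298 +1.00000]
B = K⁻¹H; ‖b₁‖=1.354794, ‖b₂‖=1.354794; λ = 2/(‖b₁‖+‖b₂‖) = 0.738119, sign → tz>0 ⇒ λ=+0.738119
r₁ = λ·B[:,0] = (+0.82372,+0.56618,+0.03031); r₂ = λ·B[:,1] = (-0.53667,+0.76130,+0.36388)
r₃ = r₁×r₂ = (+0.18295,-0.31600,+0.93095); SVD([r₁ r₂ r₃]) → R = UVᵀ:
  R  [+0.82372 -0.53667 +0.18295]
  R  [+0.56618 +0.76130 -0.31600]
  R  [+0.03031 +0.36388 +0.93095]
t = (-0.25012, -0.20132, +0.73812) m
tr R = 2.515973; θ = arccos((tr R − 1)/2) = 0.710576 rad = 40.713°
axis k = ((R−Rᵀ)₃₂, (R−Rᵀ)₁₃, (R−Rᵀ)₂₁) / (2 sinθ) = (+0.521166, +0.117001, +0.845398)
rvec = θ·k = (+0.370328, +0.083138, +0.600719)

rvec=(0.3703, 0.0831, 0.6007) tvec=(-0.2501, -0.2013, 0.7381)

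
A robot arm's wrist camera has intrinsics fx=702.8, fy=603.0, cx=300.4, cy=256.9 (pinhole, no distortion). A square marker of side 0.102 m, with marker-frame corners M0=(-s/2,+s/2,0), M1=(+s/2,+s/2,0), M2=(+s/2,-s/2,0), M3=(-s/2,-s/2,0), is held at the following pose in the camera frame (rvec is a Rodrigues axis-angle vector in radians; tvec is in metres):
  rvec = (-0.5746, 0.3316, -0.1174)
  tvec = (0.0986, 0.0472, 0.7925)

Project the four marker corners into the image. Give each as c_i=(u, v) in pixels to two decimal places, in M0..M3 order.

c0=(346.90, 334.35) c1=(438.48, 320.81) c2=(427.35, 252.73) c3=(342.31, 267.64)

Intrinsics K: fx=702.8, fy=603.0, cx=300.4, cy=256.9
Marker side s = 0.102 m; corners in marker frame (Z=0):
  M0 = (-0.0510, +0.0510, 0)
  M1 = (+0.0510, +0.0510, 0)
  M2 = (+0.0510, -0.0510, 0)
  M3 = (-0.0510, -0.0510, 0)
rvec = (-0.5746, 0.3316, -0.1174), |rvec| = θ = 0.67373 rad = 38.602°
Rodrigues: sinθ=0.62390, 1−cosθ=0.21850; R = I + sinθ·[k]× + (1−cosθ)·[k]×²:
    [+0.94043 +0.01700 +0.33955]
    [-0.20044 +0.83443 +0.51337]
    [-0.27460 -0.55085 +0.78814]
t = (0.0986, 0.0472, 0.7925) m
M0: Pc = R·M0+t = (+0.05150, +0.09998, +0.77841); u = 702.8·(+0.05150)/0.77841 + 300.4 = 346.9018, v = 603.0·(+0.09998)/0.77841 + 256.9 = 334.3487
M1: Pc = R·M1+t = (+0.14743, +0.07953, +0.75040); u = 702.8·(+0.14743)/0.75040 + 300.4 = 438.4769, v = 603.0·(+0.07953)/0.75040 + 256.9 = 320.8109
M2: Pc = R·M2+t = (+0.14570, -0.00558, +0.80659); u = 702.8·(+0.14570)/0.80659 + 300.4 = 427.3478, v = 603.0·(-0.00558)/0.80659 + 256.9 = 252.7296
M3: Pc = R·M3+t = (+0.04977, +0.01487, +0.83460); u = 702.8·(+0.04977)/0.83460 + 300.4 = 342.3112, v = 603.0·(+0.01487)/0.83460 + 256.9 = 267.6409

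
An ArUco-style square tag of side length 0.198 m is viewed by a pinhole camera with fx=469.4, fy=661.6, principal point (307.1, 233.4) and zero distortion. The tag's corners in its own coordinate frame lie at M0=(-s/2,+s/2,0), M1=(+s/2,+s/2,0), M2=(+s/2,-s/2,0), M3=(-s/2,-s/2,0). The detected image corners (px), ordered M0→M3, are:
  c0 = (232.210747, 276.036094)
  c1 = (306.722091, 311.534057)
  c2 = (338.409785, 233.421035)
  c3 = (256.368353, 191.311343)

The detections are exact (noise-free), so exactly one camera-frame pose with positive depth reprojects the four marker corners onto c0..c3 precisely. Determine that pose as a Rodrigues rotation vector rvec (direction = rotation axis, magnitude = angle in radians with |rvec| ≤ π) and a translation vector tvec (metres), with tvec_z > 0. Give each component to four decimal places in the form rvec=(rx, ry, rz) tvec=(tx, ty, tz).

Intrinsics K: fx=469.4, fy=661.6, cx=307.1, cy=233.4
Marker side s = 0.198 m; corners in marker frame (Z=0):
  M0 = (-0.0990, +0.0990, 0)
  M1 = (+0.0990, +0.0990, 0)
  M2 = (+0.0990, -0.0990, 0)
  M3 = (-0.0990, -0.0990, 0)
Detected image corners:
  c0 = (232.210747, 276.036094) px
  c1 = (306.722091, 311.534057) px
  c2 = (338.409785, 233.421035) px
  c3 = (256.368353, 191.311343) px
Planar DLT: solve 8×8 A·h = b for H (H[2,2]=1):
  H  [+437.57767 +11.82462 +283.27235]
  H  [+233.71271 +547.69046 +255.54633]
  H  [+0.15263 +0.54030 +1.00000]
B = K⁻¹H; ‖b₁‖=0.897635, ‖b₂‖=0.897635; λ = 2/(‖b₁‖+‖b₂‖) = 1.114039, sign → tz>0 ⇒ λ=+1.114039
r₁ = λ·B[:,0] = (+0.92727,+0.33355,+0.17004); r₂ = λ·B[:,1] = (-0.36573,+0.70989,+0.60191)
r₃ = r₁×r₂ = (+0.08006,-0.62032,+0.78025); SVD([r₁ r₂ r₃]) → R = UVᵀ:
  R  [+0.92727 -0.36573 +0.08006]
  R  [+0.33355 +0.70989 -0.62032]
  R  [+0.17004 +0.60191 +0.78025]
t = (-0.05655, +0.03729, +1.11404) m
tr R = 2.417408; θ = arccos((tr R − 1)/2) = 0.783137 rad = 44.870°
axis k = ((R−Rᵀ)₃₂, (R−Rᵀ)₁₃, (R−Rᵀ)₂₁) / (2 sinθ) = (+0.866212, -0.063764, +0.495591)
rvec = θ·k = (+0.678363, -0.049936, +0.388116)

rvec=(0.6784, -0.0499, 0.3881) tvec=(-0.0566, 0.0373, 1.1140)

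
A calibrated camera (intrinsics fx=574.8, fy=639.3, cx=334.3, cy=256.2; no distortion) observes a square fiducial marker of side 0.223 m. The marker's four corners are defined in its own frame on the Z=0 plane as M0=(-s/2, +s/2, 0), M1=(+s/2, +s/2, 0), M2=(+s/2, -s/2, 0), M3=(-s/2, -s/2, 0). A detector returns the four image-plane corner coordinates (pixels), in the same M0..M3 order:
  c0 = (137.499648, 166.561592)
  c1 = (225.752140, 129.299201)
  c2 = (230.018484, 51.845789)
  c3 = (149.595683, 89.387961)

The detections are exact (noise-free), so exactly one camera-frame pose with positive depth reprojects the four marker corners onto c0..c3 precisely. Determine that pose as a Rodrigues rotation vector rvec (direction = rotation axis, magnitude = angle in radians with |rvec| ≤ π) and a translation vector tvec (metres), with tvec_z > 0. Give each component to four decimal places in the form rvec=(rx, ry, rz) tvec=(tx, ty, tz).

Intrinsics K: fx=574.8, fy=639.3, cx=334.3, cy=256.2
Marker side s = 0.223 m; corners in marker frame (Z=0):
  M0 = (-0.1115, +0.1115, 0)
  M1 = (+0.1115, +0.1115, 0)
  M2 = (+0.1115, -0.1115, 0)
  M3 = (-0.1115, -0.1115, 0)
Detected image corners:
  c0 = (137.499648, 166.561592) px
  c1 = (225.752140, 129.299201) px
  c2 = (230.018484, 51.845789) px
  c3 = (149.595683, 89.387961) px
Planar DLT: solve 8×8 A·h = b for H (H[2,2]=1):
  H  [+334.93017 -118.56353 +184.84284]
  H  [-192.70591 +298.76910 +107.85990]
  H  [-0.22834 -0.43846 +1.00000]
B = K⁻¹H; ‖b₁‖=0.779833, ‖b₂‖=0.779833; λ = 2/(‖b₁‖+‖b₂‖) = 1.282325, sign → tz>0 ⇒ λ=+1.282325
r₁ = λ·B[:,0] = (+0.91750,-0.26919,-0.29281); r₂ = λ·B[:,1] = (+0.06250,+0.82460,-0.56225)
r₃ = r₁×r₂ = (+0.39281,+0.49756,+0.77339); SVD([r₁ r₂ r₃]) → R = UVᵀ:
  R  [+0.91750 +0.06250 +0.39281]
  R  [-0.26919 +0.82460 +0.49756]
  R  [-0.29281 -0.56225 +0.77339]
t = (-0.33343, -0.29754, +1.28233) m
tr R = 2.515489; θ = arccos((tr R − 1)/2) = 0.710946 rad = 40.734°
axis k = ((R−Rᵀ)₃₂, (R−Rᵀ)₁₃, (R−Rᵀ)₂₁) / (2 sinθ) = (-0.812054, +0.525336, -0.254147)
rvec = θ·k = (-0.577327, +0.373486, -0.180685)

rvec=(-0.5773, 0.3735, -0.1807) tvec=(-0.3334, -0.2975, 1.2823)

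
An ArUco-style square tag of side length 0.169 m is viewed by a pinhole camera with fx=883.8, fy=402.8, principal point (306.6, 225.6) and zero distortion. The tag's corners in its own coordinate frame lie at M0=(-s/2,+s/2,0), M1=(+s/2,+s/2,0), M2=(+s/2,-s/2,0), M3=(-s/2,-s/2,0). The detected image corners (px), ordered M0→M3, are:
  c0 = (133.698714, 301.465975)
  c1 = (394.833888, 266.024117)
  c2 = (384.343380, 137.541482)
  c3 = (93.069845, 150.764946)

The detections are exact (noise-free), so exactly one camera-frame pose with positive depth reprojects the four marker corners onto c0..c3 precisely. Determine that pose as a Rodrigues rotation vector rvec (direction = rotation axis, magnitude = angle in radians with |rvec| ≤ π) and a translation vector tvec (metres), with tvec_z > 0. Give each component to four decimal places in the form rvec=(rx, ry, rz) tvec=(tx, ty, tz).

rvec=(0.2417, -0.5432, -0.1327) tvec=(-0.0229, -0.0112, 0.4767)

Intrinsics K: fx=883.8, fy=402.8, cx=306.6, cy=225.6
Marker side s = 0.169 m; corners in marker frame (Z=0):
  M0 = (-0.0845, +0.0845, 0)
  M1 = (+0.0845, +0.0845, 0)
  M2 = (+0.0845, -0.0845, 0)
  M3 = (-0.0845, -0.0845, 0)
Detected image corners:
  c0 = (133.698714, 301.465975) px
  c1 = (394.833888, 266.024117) px
  c2 = (384.343380, 137.541482) px
  c3 = (93.069845, 150.764946) px
Planar DLT: solve 8×8 A·h = b for H (H[2,2]=1):
  H  [+1891.15254 +281.64895 +264.18871]
  H  [+74.96562 +937.81794 +216.12402]
  H  [+1.03762 +0.54964 +1.00000]
B = K⁻¹H; ‖b₁‖=2.097744, ‖b₂‖=2.097744; λ = 2/(‖b₁‖+‖b₂‖) = 0.476703, sign → tz>0 ⇒ λ=+0.476703
r₁ = λ·B[:,0] = (+0.84845,-0.18832,+0.49464); r₂ = λ·B[:,1] = (+0.06102,+0.96313,+0.26201)
r₃ = r₁×r₂ = (-0.52574,-0.19212,+0.82866); SVD([r₁ r₂ r₃]) → R = UVᵀ:
  R  [+0.84845 +0.06102 -0.52574]
  R  [-0.18832 +0.96313 -0.19212]
  R  [+0.49464 +0.26201 +0.82866]
t = (-0.02288, -0.01121, +0.47670) m
tr R = 2.640247; θ = arccos((tr R − 1)/2) = 0.609169 rad = 34.903°
axis k = ((R−Rᵀ)₃₂, (R−Rᵀ)₁₃, (R−Rᵀ)₂₁) / (2 sinθ) = (+0.396843, -0.891652, -0.217881)
rvec = θ·k = (+0.241744, -0.543167, -0.132726)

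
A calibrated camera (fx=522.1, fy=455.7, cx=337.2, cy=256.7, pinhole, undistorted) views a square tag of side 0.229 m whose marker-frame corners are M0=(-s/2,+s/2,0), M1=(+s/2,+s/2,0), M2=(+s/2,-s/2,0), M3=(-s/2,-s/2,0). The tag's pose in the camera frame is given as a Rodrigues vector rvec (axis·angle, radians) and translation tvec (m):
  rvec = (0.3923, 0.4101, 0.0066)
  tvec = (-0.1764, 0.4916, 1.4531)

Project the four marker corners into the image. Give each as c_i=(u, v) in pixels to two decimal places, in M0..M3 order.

Intrinsics K: fx=522.1, fy=455.7, cx=337.2, cy=256.7
Marker side s = 0.229 m; corners in marker frame (Z=0):
  M0 = (-0.1145, +0.1145, 0)
  M1 = (+0.1145, +0.1145, 0)
  M2 = (+0.1145, -0.1145, 0)
  M3 = (-0.1145, -0.1145, 0)
rvec = (0.3923, 0.4101, 0.0066), |rvec| = θ = 0.56756 rad = 32.519°
Rodrigues: sinθ=0.53758, 1−cosθ=0.15679; R = I + sinθ·[k]× + (1−cosθ)·[k]×²:
    [+0.91812 +0.07205 +0.38969]
    [+0.08456 +0.92507 -0.37026]
    [-0.38717 +0.37289 +0.84324]
t = (-0.1764, 0.4916, 1.4531) m
M0: Pc = R·M0+t = (-0.27327, +0.58784, +1.54013); u = 522.1·(-0.27327)/1.54013 + 337.2 = 244.5604, v = 455.7·(+0.58784)/1.54013 + 256.7 = 430.6325
M1: Pc = R·M1+t = (-0.06303, +0.60720, +1.45146); u = 522.1·(-0.06303)/1.45146 + 337.2 = 314.5295, v = 455.7·(+0.60720)/1.45146 + 256.7 = 447.3365
M2: Pc = R·M2+t = (-0.07953, +0.39536, +1.36607); u = 522.1·(-0.07953)/1.36607 + 337.2 = 306.8062, v = 455.7·(+0.39536)/1.36607 + 256.7 = 388.5861
M3: Pc = R·M3+t = (-0.28977, +0.37600, +1.45474); u = 522.1·(-0.28977)/1.45474 + 337.2 = 233.2007, v = 455.7·(+0.37600)/1.45474 + 256.7 = 374.4823

c0=(244.56, 430.63) c1=(314.53, 447.34) c2=(306.81, 388.59) c3=(233.20, 374.48)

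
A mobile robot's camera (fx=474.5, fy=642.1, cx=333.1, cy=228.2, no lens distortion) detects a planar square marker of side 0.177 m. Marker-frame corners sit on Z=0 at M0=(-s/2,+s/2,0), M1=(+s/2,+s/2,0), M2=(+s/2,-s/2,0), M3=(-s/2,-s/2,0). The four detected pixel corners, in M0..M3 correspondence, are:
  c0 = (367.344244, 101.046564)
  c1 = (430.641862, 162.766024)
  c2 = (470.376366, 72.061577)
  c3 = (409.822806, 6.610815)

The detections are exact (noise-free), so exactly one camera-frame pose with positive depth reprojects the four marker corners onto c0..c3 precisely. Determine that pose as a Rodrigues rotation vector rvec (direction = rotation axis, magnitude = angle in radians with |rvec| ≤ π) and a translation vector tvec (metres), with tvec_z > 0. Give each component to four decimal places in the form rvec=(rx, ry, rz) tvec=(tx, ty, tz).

Intrinsics K: fx=474.5, fy=642.1, cx=333.1, cy=228.2
Marker side s = 0.177 m; corners in marker frame (Z=0):
  M0 = (-0.0885, +0.0885, 0)
  M1 = (+0.0885, +0.0885, 0)
  M2 = (+0.0885, -0.0885, 0)
  M3 = (-0.0885, -0.0885, 0)
Detected image corners:
  c0 = (367.344244, 101.046564) px
  c1 = (430.641862, 162.766024) px
  c2 = (470.376366, 72.061577) px
  c3 = (409.822806, 6.610815) px
Planar DLT: solve 8×8 A·h = b for H (H[2,2]=1):
  H  [+464.98951 -260.63273 +420.42248]
  H  [+382.80627 +516.90605 +86.11460]
  H  [+0.27452 -0.06812 +1.00000]
B = K⁻¹H; ‖b₁‖=0.971457, ‖b₂‖=0.971457; λ = 2/(‖b₁‖+‖b₂‖) = 1.029381, sign → tz>0 ⇒ λ=+1.029381
r₁ = λ·B[:,0] = (+0.81037,+0.51326,+0.28259); r₂ = λ·B[:,1] = (-0.51619,+0.85360,-0.07012)
r₃ = r₁×r₂ = (-0.27721,-0.08904,+0.95668); SVD([r₁ r₂ r₃]) → R = UVᵀ:
  R  [+0.81037 -0.51619 -0.27721]
  R  [+0.51326 +0.85360 -0.08904]
  R  [+0.28259 -0.07012 +0.95668]
t = (+0.18944, -0.22778, +1.02938) m
tr R = 2.620647; θ = arccos((tr R − 1)/2) = 0.626093 rad = 35.872°
axis k = ((R−Rᵀ)₃₂, (R−Rᵀ)₁₃, (R−Rᵀ)₂₁) / (2 sinθ) = (+0.016141, -0.477654, +0.878400)
rvec = θ·k = (+0.010106, -0.299056, +0.549959)

rvec=(0.0101, -0.2991, 0.5500) tvec=(0.1894, -0.2278, 1.0294)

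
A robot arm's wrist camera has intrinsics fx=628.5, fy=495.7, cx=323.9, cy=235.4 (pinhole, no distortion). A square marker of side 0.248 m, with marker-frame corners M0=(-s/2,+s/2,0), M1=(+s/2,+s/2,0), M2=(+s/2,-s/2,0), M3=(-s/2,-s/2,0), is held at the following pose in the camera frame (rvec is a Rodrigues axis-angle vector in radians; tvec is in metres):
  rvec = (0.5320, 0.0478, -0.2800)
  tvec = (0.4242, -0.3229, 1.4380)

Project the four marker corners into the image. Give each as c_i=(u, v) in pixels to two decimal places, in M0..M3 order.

Intrinsics K: fx=628.5, fy=495.7, cx=323.9, cy=235.4
Marker side s = 0.248 m; corners in marker frame (Z=0):
  M0 = (-0.1240, +0.1240, 0)
  M1 = (+0.1240, +0.1240, 0)
  M2 = (+0.1240, -0.1240, 0)
  M3 = (-0.1240, -0.1240, 0)
rvec = (0.5320, 0.0478, -0.2800), |rvec| = θ = 0.60308 rad = 34.554°
Rodrigues: sinθ=0.56718, 1−cosθ=0.17641; R = I + sinθ·[k]× + (1−cosθ)·[k]×²:
    [+0.96087 +0.27567 -0.02730]
    [-0.25100 +0.82470 -0.50682]
    [-0.11720 +0.49384 +0.86162]
t = (0.4242, -0.3229, 1.4380) m
M0: Pc = R·M0+t = (+0.33924, -0.18951, +1.51377); u = 628.5·(+0.33924)/1.51377 + 323.9 = 464.7467, v = 495.7·(-0.18951)/1.51377 + 235.4 = 173.3418
M1: Pc = R·M1+t = (+0.57753, -0.25176, +1.48470); u = 628.5·(+0.57753)/1.48470 + 323.9 = 568.3783, v = 495.7·(-0.25176)/1.48470 + 235.4 = 151.3441
M2: Pc = R·M2+t = (+0.50916, -0.45629, +1.36223); u = 628.5·(+0.50916)/1.36223 + 323.9 = 558.8162, v = 495.7·(-0.45629)/1.36223 + 235.4 = 69.3626
M3: Pc = R·M3+t = (+0.27087, -0.39404, +1.39130); u = 628.5·(+0.27087)/1.39130 + 323.9 = 446.2619, v = 495.7·(-0.39404)/1.39130 + 235.4 = 95.0094

c0=(464.75, 173.34) c1=(568.38, 151.34) c2=(558.82, 69.36) c3=(446.26, 95.01)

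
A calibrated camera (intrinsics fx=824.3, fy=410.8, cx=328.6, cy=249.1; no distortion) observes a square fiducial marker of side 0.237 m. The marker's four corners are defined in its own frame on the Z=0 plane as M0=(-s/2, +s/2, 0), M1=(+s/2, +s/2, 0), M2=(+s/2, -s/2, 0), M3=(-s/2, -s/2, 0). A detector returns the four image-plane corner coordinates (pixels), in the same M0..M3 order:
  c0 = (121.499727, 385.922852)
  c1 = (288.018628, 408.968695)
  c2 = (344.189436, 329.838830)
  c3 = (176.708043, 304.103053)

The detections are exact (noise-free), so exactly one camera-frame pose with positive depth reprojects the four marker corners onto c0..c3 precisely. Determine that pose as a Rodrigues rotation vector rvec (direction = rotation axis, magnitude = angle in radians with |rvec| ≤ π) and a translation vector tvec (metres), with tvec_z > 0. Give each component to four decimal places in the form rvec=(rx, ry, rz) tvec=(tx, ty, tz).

rvec=(0.0944, -0.1230, 0.3284) tvec=(-0.1288, 0.2953, 1.1172)

Intrinsics K: fx=824.3, fy=410.8, cx=328.6, cy=249.1
Marker side s = 0.237 m; corners in marker frame (Z=0):
  M0 = (-0.1185, +0.1185, 0)
  M1 = (+0.1185, +0.1185, 0)
  M2 = (+0.1185, -0.1185, 0)
  M3 = (-0.1185, -0.1185, 0)
Detected image corners:
  c0 = (121.499727, 385.922852) px
  c1 = (288.018628, 408.968695) px
  c2 = (344.189436, 329.838830) px
  c3 = (176.708043, 304.103053) px
Planar DLT: solve 8×8 A·h = b for H (H[2,2]=1):
  H  [+732.86378 -219.93342 +233.59134]
  H  [+146.23523 +362.62189 +357.69277]
  H  [+0.12140 +0.06480 +1.00000]
B = K⁻¹H; ‖b₁‖=0.895103, ‖b₂‖=0.895103; λ = 2/(‖b₁‖+‖b₂‖) = 1.117189, sign → tz>0 ⇒ λ=+1.117189
r₁ = λ·B[:,0] = (+0.93920,+0.31545,+0.13562); r₂ = λ·B[:,1] = (-0.32694,+0.94227,+0.07239)
r₃ = r₁×r₂ = (-0.10496,-0.11233,+0.98811); SVD([r₁ r₂ r₃]) → R = UVᵀ:
  R  [+0.93920 -0.32694 -0.10496]
  R  [+0.31545 +0.94227 -0.11233]
  R  [+0.13562 +0.07239 +0.98811]
t = (-0.12877, +0.29532, +1.11719) m
tr R = 2.869579; θ = arccos((tr R − 1)/2) = 0.363130 rad = 20.806°
axis k = ((R−Rᵀ)₃₂, (R−Rᵀ)₁₃, (R−Rᵀ)₂₁) / (2 sinθ) = (+0.260032, -0.338652, +0.904266)
rvec = θ·k = (+0.094425, -0.122975, +0.328366)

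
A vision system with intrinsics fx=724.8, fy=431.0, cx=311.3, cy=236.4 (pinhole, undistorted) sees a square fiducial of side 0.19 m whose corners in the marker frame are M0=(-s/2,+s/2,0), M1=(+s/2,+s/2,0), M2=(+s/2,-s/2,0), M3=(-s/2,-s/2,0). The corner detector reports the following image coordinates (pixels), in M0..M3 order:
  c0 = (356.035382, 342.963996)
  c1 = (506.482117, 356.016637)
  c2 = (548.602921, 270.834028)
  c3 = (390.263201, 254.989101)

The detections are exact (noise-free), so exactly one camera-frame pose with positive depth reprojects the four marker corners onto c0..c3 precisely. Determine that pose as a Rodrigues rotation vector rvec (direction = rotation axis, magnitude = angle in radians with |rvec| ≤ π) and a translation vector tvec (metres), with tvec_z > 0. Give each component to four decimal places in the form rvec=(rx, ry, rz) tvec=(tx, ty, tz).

Intrinsics K: fx=724.8, fy=431.0, cx=311.3, cy=236.4
Marker side s = 0.19 m; corners in marker frame (Z=0):
  M0 = (-0.0950, +0.0950, 0)
  M1 = (+0.0950, +0.0950, 0)
  M2 = (+0.0950, -0.0950, 0)
  M3 = (-0.0950, -0.0950, 0)
Detected image corners:
  c0 = (356.035382, 342.963996) px
  c1 = (506.482117, 356.016637) px
  c2 = (548.602921, 270.834028) px
  c3 = (390.263201, 254.989101) px
Planar DLT: solve 8×8 A·h = b for H (H[2,2]=1):
  H  [+866.00010 -66.63095 +450.68352]
  H  [+112.54924 +547.05939 +307.51167]
  H  [+0.11989 +0.29871 +1.00000]
B = K⁻¹H; ‖b₁‖=1.166072, ‖b₂‖=1.166072; λ = 2/(‖b₁‖+‖b₂‖) = 0.857580, sign → tz>0 ⇒ λ=+0.857580
r₁ = λ·B[:,0] = (+0.98049,+0.16755,+0.10282); r₂ = λ·B[:,1] = (-0.18886,+0.94800,+0.25617)
r₃ = r₁×r₂ = (-0.05455,-0.27059,+0.96115); SVD([r₁ r₂ r₃]) → R = UVᵀ:
  R  [+0.98049 -0.18886 -0.05455]
  R  [+0.16755 +0.94800 -0.27059]
  R  [+0.10282 +0.25617 +0.96115]
t = (+0.16492, +0.14149, +0.85758) m
tr R = 2.889639; θ = arccos((tr R − 1)/2) = 0.333754 rad = 19.123°
axis k = ((R−Rᵀ)₃₂, (R−Rᵀ)₁₃, (R−Rᵀ)₂₁) / (2 sinθ) = (+0.803983, -0.240192, +0.543985)
rvec = θ·k = (+0.268332, -0.080165, +0.181557)

rvec=(0.2683, -0.0802, 0.1816) tvec=(0.1649, 0.1415, 0.8576)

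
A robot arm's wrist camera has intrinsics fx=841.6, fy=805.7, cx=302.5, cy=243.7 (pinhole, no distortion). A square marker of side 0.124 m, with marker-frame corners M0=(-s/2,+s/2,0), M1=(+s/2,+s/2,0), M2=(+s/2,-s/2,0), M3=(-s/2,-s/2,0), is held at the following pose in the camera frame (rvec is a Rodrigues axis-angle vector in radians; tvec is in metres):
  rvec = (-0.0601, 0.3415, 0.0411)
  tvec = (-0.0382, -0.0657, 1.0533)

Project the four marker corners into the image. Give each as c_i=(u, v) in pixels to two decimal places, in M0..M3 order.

Intrinsics K: fx=841.6, fy=805.7, cx=302.5, cy=243.7
Marker side s = 0.124 m; corners in marker frame (Z=0):
  M0 = (-0.0620, +0.0620, 0)
  M1 = (+0.0620, +0.0620, 0)
  M2 = (+0.0620, -0.0620, 0)
  M3 = (-0.0620, -0.0620, 0)
rvec = (-0.0601, 0.3415, 0.0411), |rvec| = θ = 0.34918 rad = 20.006°
Rodrigues: sinθ=0.34212, 1−cosθ=0.06034; R = I + sinθ·[k]× + (1−cosθ)·[k]×²:
    [+0.94144 -0.05043 +0.33338]
    [+0.03011 +0.99738 +0.06583]
    [-0.33583 -0.05194 +0.94049]
t = (-0.0382, -0.0657, 1.0533) m
M0: Pc = R·M0+t = (-0.09970, -0.00573, +1.07090); u = 841.6·(-0.09970)/1.07090 + 302.5 = 224.1509, v = 805.7·(-0.00573)/1.07090 + 243.7 = 239.3893
M1: Pc = R·M1+t = (+0.01704, -0.00200, +1.02926); u = 841.6·(+0.01704)/1.02926 + 302.5 = 316.4356, v = 805.7·(-0.00200)/1.02926 + 243.7 = 242.1377
M2: Pc = R·M2+t = (+0.02330, -0.12567, +1.03570); u = 841.6·(+0.02330)/1.03570 + 302.5 = 321.4301, v = 805.7·(-0.12567)/1.03570 + 243.7 = 145.9374
M3: Pc = R·M3+t = (-0.09344, -0.12940, +1.07734); u = 841.6·(-0.09344)/1.07734 + 302.5 = 229.5041, v = 805.7·(-0.12940)/1.07734 + 243.7 = 146.9238

c0=(224.15, 239.39) c1=(316.44, 242.14) c2=(321.43, 145.94) c3=(229.50, 146.92)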